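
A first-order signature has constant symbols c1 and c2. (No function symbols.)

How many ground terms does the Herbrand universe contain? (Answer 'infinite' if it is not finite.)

2

There are no function symbols, so every ground term is one of the 2 constants.
The Herbrand universe is {c1, c2}, which is finite with 2 elements.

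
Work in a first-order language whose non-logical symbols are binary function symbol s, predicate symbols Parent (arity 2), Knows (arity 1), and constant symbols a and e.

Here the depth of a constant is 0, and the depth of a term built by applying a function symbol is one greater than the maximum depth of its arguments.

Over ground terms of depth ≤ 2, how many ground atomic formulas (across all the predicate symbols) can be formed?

First count ground terms of depth ≤ 2.
Let N_k count ground terms of depth at most k. Each non-constant term of depth ≤ k is some function symbol applied to depth-≤(k−1) arguments, giving N_k = 2 + N_{k-1}^2.
N_0 = 2
N_1 = 2 + 2^2 = 6
N_2 = 2 + 6^2 = 38
So |H| = 38.
Each predicate of arity r yields |H|^r ground atoms (one per choice of an r-tuple from H):
  Parent: 38^2 = 1444;  Knows: 38
Total ground atoms: 1444 + 38 = 1482.

1482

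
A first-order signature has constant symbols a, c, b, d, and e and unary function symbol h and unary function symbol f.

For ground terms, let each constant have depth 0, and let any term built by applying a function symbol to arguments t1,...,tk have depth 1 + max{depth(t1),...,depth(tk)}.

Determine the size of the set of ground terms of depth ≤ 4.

Count level by level. With function symbols h/1, f/1, the terms of depth ≤ k are the 5 constants together with each function applied to depth-≤(k−1) tuples, so N_k = 5 + N_{k-1} + N_{k-1}.
N_0 = 5
N_1 = 5 + 5 + 5 = 15
N_2 = 5 + 15 + 15 = 35
N_3 = 5 + 35 + 35 = 75
N_4 = 5 + 75 + 75 = 155

155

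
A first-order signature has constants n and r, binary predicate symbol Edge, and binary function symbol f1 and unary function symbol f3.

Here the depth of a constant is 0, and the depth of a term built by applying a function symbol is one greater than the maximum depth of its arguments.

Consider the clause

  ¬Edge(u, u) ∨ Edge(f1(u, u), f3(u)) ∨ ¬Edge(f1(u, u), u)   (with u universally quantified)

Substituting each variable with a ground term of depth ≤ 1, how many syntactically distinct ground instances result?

Ground terms of depth ≤ 1:
  Let N_k = |{terms of depth ≤ k}|. Then N_0 = 2 and N_k = 2 + N_{k-1}^2 + N_{k-1} for k ≥ 1 (one summand per function symbol, arity giving the exponent).
  N_0 = 2
  N_1 = 2 + 2^2 + 2 = 8
  Explicitly: n, r, f1(n, n), f1(n, r), f1(r, n), f1(r, r), f3(n), f3(r).
So there are 8 ground terms available for substitution.
The clause has 1 distinct variable (u), which appears in the body. In the free term algebra distinct substitutions yield syntactically distinct ground instances.
Number of ground instances = 8.

8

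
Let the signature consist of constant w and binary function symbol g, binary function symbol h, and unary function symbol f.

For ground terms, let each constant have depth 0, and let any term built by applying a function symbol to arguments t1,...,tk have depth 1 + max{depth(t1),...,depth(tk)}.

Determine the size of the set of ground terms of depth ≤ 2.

37

If N_k denotes the number of depth-≤k ground terms, the 1 constant gives N_0 = 1, and each function symbol of arity r contributes N_{k-1}^r new terms at level k: N_k = 1 + N_{k-1}^2 + N_{k-1}^2 + N_{k-1}.
N_0 = 1
N_1 = 1 + 1^2 + 1^2 + 1 = 4
N_2 = 1 + 4^2 + 4^2 + 4 = 37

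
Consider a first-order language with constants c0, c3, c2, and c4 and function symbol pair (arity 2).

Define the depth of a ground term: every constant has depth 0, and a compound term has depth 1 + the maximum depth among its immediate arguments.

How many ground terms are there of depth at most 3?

163220

Write N_k for the number of ground terms of depth ≤ k. A term of depth ≤ k is either a constant or a function symbol applied to arguments of depth ≤ k−1, so N_k = 4 + N_{k-1}^2.
N_0 = 4
N_1 = 4 + 4^2 = 20
N_2 = 4 + 20^2 = 404
N_3 = 4 + 404^2 = 163220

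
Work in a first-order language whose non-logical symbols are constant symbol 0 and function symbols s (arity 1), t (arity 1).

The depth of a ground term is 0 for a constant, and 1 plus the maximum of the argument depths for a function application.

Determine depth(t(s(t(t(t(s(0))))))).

depth(s(0)) = 1 + depth(0) = 1 + 0 = 1
depth(t(s(0))) = 1 + depth(s(0)) = 1 + 1 = 2
depth(t(t(s(0)))) = 1 + depth(t(s(0))) = 1 + 2 = 3
depth(t(t(t(s(0))))) = 1 + depth(t(t(s(0)))) = 1 + 3 = 4
depth(s(t(t(t(s(0)))))) = 1 + depth(t(t(t(s(0))))) = 1 + 4 = 5
depth(t(s(t(t(t(s(0))))))) = 1 + depth(s(t(t(t(s(0)))))) = 1 + 5 = 6

6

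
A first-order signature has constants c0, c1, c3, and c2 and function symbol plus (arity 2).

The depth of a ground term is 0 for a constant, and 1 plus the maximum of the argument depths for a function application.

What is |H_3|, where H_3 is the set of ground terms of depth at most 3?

If N_k denotes the number of depth-≤k ground terms, the 4 constants give N_0 = 4, and each function symbol of arity r contributes N_{k-1}^r new terms at level k: N_k = 4 + N_{k-1}^2.
N_0 = 4
N_1 = 4 + 4^2 = 20
N_2 = 4 + 20^2 = 404
N_3 = 4 + 404^2 = 163220

163220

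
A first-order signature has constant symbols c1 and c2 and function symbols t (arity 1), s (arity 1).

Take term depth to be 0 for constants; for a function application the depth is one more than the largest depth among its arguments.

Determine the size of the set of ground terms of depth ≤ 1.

Let N_k count ground terms of depth at most k. Each non-constant term of depth ≤ k is some function symbol applied to depth-≤(k−1) arguments, giving N_k = 2 + N_{k-1} + N_{k-1}.
N_0 = 2
N_1 = 2 + 2 + 2 = 6

6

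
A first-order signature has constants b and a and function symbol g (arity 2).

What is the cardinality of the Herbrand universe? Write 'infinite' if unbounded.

The signature has at least one function symbol (g, arity 2) and at least one constant (b).
Iterating g gives infinitely many distinct ground terms: b, g(b, b), g(g(b, b), g(b, b)), ...
So the Herbrand universe is infinite.

infinite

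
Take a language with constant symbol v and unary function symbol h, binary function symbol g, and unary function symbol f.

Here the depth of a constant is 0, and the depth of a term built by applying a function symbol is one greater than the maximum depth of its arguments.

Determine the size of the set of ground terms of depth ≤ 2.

Count level by level. With function symbols h/1, g/2, f/1, the terms of depth ≤ k are the 1 constant together with each function applied to depth-≤(k−1) tuples, so N_k = 1 + N_{k-1} + N_{k-1}^2 + N_{k-1}.
N_0 = 1
N_1 = 1 + 1 + 1^2 + 1 = 4
N_2 = 1 + 4 + 4^2 + 4 = 25

25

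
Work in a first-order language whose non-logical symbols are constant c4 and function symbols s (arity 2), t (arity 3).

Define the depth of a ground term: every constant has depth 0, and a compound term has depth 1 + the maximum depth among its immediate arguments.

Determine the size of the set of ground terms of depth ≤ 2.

37

Count level by level. With function symbols s/2, t/3, the terms of depth ≤ k are the 1 constant together with each function applied to depth-≤(k−1) tuples, so N_k = 1 + N_{k-1}^2 + N_{k-1}^3.
N_0 = 1
N_1 = 1 + 1^2 + 1^3 = 3
N_2 = 1 + 3^2 + 3^3 = 37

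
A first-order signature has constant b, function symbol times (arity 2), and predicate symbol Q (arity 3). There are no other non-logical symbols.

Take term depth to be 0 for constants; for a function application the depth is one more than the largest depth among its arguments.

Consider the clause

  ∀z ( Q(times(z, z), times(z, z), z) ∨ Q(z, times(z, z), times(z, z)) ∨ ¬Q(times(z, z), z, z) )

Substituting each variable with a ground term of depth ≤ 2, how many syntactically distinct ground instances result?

Ground terms of depth ≤ 2:
  Count level by level. With function symbols times/2, the terms of depth ≤ k are the 1 constant together with each function applied to depth-≤(k−1) tuples, so N_k = 1 + N_{k-1}^2.
  N_0 = 1
  N_1 = 1 + 1^2 = 2
  N_2 = 1 + 2^2 = 5
  Explicitly: b, times(b, b), times(b, times(b, b)), times(times(b, b), b), times(times(b, b), times(b, b)).
So there are 5 ground terms available for substitution.
The variable z ranges independently over the available ground terms, and distinct assignments produce distinct instances.
Number of ground instances = 5.

5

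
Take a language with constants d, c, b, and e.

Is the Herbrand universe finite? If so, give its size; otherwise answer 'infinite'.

4

There are no function symbols, so every ground term is one of the 4 constants.
The Herbrand universe is {d, c, b, e}, which is finite with 4 elements.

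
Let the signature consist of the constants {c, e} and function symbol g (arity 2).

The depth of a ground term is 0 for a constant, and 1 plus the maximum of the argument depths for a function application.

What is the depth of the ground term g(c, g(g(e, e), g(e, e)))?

3

depth(g(e, e)) = 1 + max(0, 0) = 1
depth(g(g(e, e), g(e, e))) = 1 + max(1, 1) = 2
depth(g(c, g(g(e, e), g(e, e)))) = 1 + max(0, 2) = 3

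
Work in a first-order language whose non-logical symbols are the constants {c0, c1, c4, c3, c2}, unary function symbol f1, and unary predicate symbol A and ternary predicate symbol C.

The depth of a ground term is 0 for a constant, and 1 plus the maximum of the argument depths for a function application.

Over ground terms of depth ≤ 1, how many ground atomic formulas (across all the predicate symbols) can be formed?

1010

First count ground terms of depth ≤ 1.
If N_k denotes the number of depth-≤k ground terms, the 5 constants give N_0 = 5, and each function symbol of arity r contributes N_{k-1}^r new terms at level k: N_k = 5 + N_{k-1}.
N_0 = 5
N_1 = 5 + 5 = 10
Explicitly: c0, c1, c4, c3, c2, f1(c0), f1(c1), f1(c4), f1(c3), f1(c2).
So |H| = 10.
A ground atom is a predicate applied to a tuple of terms from H, so the count is the sum over predicates of |H|^arity:
  A: 10;  C: 10^3 = 1000
Total ground atoms: 10 + 1000 = 1010.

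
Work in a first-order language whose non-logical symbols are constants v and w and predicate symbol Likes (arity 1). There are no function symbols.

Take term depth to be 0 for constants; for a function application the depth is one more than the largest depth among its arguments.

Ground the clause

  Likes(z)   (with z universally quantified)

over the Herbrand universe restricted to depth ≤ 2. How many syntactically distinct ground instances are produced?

2

Ground terms of depth ≤ 2:
  With no function symbols every ground term is a constant, so there are exactly 2 ground terms at every depth bound.
  N_0 = 2
  N_1 = 2
  N_2 = 2
  Explicitly: v, w.
So there are 2 ground terms available for substitution.
There is 1 variable to instantiate (z),  occurring in at least one literal, so different choices give different ground instances.
Number of ground instances = 2.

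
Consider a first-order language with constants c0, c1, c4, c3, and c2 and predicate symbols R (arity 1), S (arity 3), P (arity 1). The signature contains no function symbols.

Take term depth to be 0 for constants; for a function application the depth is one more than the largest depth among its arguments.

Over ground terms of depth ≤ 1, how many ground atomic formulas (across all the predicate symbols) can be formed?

135

First count ground terms of depth ≤ 1.
With no function symbols every ground term is a constant, so there are exactly 5 ground terms at every depth bound.
N_0 = 5
N_1 = 5
So |H| = 5.
Each predicate of arity r yields |H|^r ground atoms (one per choice of an r-tuple from H):
  R: 5;  S: 5^3 = 125;  P: 5
Total ground atoms: 5 + 125 + 5 = 135.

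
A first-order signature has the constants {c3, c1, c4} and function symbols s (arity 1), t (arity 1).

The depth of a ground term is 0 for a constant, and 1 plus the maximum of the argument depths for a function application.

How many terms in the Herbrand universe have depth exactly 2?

12

Let N_k = |{terms of depth ≤ k}|. Then N_0 = 3 and N_k = 3 + N_{k-1} + N_{k-1} for k ≥ 1 (one summand per function symbol, arity giving the exponent).
N_0 = 3
N_1 = 3 + 3 + 3 = 9
N_2 = 3 + 9 + 9 = 21
Terms of depth exactly 2: N_2 − N_1 = 21 − 9 = 12.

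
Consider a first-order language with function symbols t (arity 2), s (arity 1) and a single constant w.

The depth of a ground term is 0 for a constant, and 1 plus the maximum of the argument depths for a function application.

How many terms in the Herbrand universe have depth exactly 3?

Let N_k count ground terms of depth at most k. Each non-constant term of depth ≤ k is some function symbol applied to depth-≤(k−1) arguments, giving N_k = 1 + N_{k-1}^2 + N_{k-1}.
N_0 = 1
N_1 = 1 + 1^2 + 1 = 3
N_2 = 1 + 3^2 + 3 = 13
N_3 = 1 + 13^2 + 13 = 183
Terms of depth exactly 3: N_3 − N_2 = 183 − 13 = 170.

170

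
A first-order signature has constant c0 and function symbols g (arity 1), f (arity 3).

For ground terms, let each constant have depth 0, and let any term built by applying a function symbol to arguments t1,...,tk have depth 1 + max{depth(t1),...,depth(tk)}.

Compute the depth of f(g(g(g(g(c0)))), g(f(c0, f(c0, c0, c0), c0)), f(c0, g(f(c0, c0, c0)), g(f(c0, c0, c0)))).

5

depth(g(c0)) = 1 + depth(c0) = 1 + 0 = 1
depth(g(g(c0))) = 1 + depth(g(c0)) = 1 + 1 = 2
depth(g(g(g(c0)))) = 1 + depth(g(g(c0))) = 1 + 2 = 3
depth(g(g(g(g(c0))))) = 1 + depth(g(g(g(c0)))) = 1 + 3 = 4
depth(f(c0, c0, c0)) = 1 + max(0, 0, 0) = 1
depth(f(c0, f(c0, c0, c0), c0)) = 1 + max(0, 1, 0) = 2
depth(g(f(c0, f(c0, c0, c0), c0))) = 1 + depth(f(c0, f(c0, c0, c0), c0)) = 1 + 2 = 3
depth(g(f(c0, c0, c0))) = 1 + depth(f(c0, c0, c0)) = 1 + 1 = 2
depth(f(c0, g(f(c0, c0, c0)), g(f(c0, c0, c0)))) = 1 + max(0, 2, 2) = 3
depth(f(g(g(g(g(c0)))), g(f(c0, f(c0, c0, c0), c0)), f(c0, g(f(c0, c0, c0)), g(f(c0, c0, c0))))) = 1 + max(4, 3, 3) = 5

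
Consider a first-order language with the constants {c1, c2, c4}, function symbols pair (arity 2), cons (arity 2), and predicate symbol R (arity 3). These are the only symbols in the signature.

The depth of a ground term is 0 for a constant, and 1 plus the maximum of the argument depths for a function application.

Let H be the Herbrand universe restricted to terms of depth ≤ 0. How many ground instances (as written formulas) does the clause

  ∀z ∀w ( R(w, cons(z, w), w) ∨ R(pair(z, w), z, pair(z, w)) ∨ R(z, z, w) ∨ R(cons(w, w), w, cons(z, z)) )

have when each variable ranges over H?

9

Ground terms of depth ≤ 0:
  Write N_k for the number of ground terms of depth ≤ k. A term of depth ≤ k is either a constant or a function symbol applied to arguments of depth ≤ k−1, so N_k = 3 + N_{k-1}^2 + N_{k-1}^2.
  N_0 = 3
  Explicitly: c1, c2, c4.
So there are 3 ground terms available for substitution.
There are 2 variables to instantiate (z, w), each occurring in at least one literal, so different choices give different ground instances.
Number of ground instances = 3^2 = 9.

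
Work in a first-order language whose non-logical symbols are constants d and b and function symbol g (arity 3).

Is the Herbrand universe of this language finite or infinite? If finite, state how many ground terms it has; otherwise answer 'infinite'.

The signature has at least one function symbol (g, arity 3) and at least one constant (d).
Iterating g gives infinitely many distinct ground terms: d, g(d, d, d), g(g(d, d, d), g(d, d, d), g(d, d, d)), ...
So the Herbrand universe is infinite.

infinite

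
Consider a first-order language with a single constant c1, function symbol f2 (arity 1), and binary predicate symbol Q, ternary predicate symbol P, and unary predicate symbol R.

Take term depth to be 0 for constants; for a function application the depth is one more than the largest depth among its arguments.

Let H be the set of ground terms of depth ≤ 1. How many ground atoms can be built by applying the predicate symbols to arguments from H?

14

First count ground terms of depth ≤ 1.
Let N_k = |{terms of depth ≤ k}|. Then N_0 = 1 and N_k = 1 + N_{k-1} for k ≥ 1 (one summand per function symbol, arity giving the exponent).
N_0 = 1
N_1 = 1 + 1 = 2
Explicitly: c1, f2(c1).
So |H| = 2.
Each predicate of arity r yields |H|^r ground atoms (one per choice of an r-tuple from H):
  Q: 2^2 = 4;  P: 2^3 = 8;  R: 2
Total ground atoms: 4 + 8 + 2 = 14.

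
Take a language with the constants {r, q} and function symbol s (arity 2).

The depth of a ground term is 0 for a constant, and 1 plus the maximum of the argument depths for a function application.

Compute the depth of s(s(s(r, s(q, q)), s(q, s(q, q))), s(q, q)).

depth(s(q, q)) = 1 + max(0, 0) = 1
depth(s(r, s(q, q))) = 1 + max(0, 1) = 2
depth(s(q, s(q, q))) = 1 + max(0, 1) = 2
depth(s(s(r, s(q, q)), s(q, s(q, q)))) = 1 + max(2, 2) = 3
depth(s(s(s(r, s(q, q)), s(q, s(q, q))), s(q, q))) = 1 + max(3, 1) = 4

4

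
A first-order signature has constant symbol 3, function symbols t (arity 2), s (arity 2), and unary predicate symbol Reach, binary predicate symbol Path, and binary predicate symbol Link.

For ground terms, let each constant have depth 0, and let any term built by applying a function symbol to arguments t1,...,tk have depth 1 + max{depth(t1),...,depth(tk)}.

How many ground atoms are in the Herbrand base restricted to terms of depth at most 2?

741

First count ground terms of depth ≤ 2.
Let N_k count ground terms of depth at most k. Each non-constant term of depth ≤ k is some function symbol applied to depth-≤(k−1) arguments, giving N_k = 1 + N_{k-1}^2 + N_{k-1}^2.
N_0 = 1
N_1 = 1 + 1^2 + 1^2 = 3
N_2 = 1 + 3^2 + 3^2 = 19
So |H| = 19.
A ground atom is a predicate applied to a tuple of terms from H, so the count is the sum over predicates of |H|^arity:
  Reach: 19;  Path: 19^2 = 361;  Link: 19^2 = 361
Total ground atoms: 19 + 361 + 361 = 741.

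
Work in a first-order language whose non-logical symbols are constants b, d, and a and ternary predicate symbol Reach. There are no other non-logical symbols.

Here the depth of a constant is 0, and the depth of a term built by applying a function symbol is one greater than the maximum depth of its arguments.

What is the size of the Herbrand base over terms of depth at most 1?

27

First count ground terms of depth ≤ 1.
With no function symbols every ground term is a constant, so there are exactly 3 ground terms at every depth bound.
N_0 = 3
N_1 = 3
Explicitly: b, d, a.
So |H| = 3.
Ground atoms are formed by filling each argument slot of a predicate with a term from H, so an r-ary predicate gives |H|^r atoms:
  Reach: 3^3 = 27
Total ground atoms: 27.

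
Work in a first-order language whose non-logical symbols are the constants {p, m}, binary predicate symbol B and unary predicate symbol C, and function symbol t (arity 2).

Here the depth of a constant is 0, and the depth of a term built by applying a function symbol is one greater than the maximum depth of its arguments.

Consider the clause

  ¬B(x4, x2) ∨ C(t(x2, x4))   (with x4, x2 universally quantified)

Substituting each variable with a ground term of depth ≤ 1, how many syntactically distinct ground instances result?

36

Ground terms of depth ≤ 1:
  Write N_k for the number of ground terms of depth ≤ k. A term of depth ≤ k is either a constant or a function symbol applied to arguments of depth ≤ k−1, so N_k = 2 + N_{k-1}^2.
  N_0 = 2
  N_1 = 2 + 2^2 = 6
  Explicitly: p, m, t(p, p), t(p, m), t(m, p), t(m, m).
So there are 6 ground terms available for substitution.
The clause has 2 distinct variables (x4, x2), each appearing in the body. In the free term algebra distinct substitutions yield syntactically distinct ground instances.
Number of ground instances = 6^2 = 36.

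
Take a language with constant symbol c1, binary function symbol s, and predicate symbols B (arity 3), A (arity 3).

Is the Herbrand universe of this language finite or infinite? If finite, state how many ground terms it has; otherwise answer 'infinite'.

infinite

The signature has at least one function symbol (s, arity 2) and at least one constant (c1).
Iterating s gives infinitely many distinct ground terms: c1, s(c1, c1), s(s(c1, c1), s(c1, c1)), ...
So the Herbrand universe is infinite.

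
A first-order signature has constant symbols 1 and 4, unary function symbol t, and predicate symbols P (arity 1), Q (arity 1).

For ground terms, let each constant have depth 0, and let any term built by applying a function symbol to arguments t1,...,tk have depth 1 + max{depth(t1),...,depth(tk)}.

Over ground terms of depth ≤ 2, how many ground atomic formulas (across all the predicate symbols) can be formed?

First count ground terms of depth ≤ 2.
Count level by level. With function symbols t/1, the terms of depth ≤ k are the 2 constants together with each function applied to depth-≤(k−1) tuples, so N_k = 2 + N_{k-1}.
N_0 = 2
N_1 = 2 + 2 = 4
N_2 = 2 + 4 = 6
So |H| = 6.
For each predicate symbol, the number of ground atoms is |H| raised to its arity; summing:
  P: 6;  Q: 6
Total ground atoms: 6 + 6 = 12.

12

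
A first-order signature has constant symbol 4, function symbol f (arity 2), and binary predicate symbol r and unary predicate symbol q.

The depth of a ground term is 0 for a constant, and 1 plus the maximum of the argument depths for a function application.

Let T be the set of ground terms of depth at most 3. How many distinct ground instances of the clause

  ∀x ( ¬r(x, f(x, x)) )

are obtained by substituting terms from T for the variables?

Ground terms of depth ≤ 3:
  Write N_k for the number of ground terms of depth ≤ k. A term of depth ≤ k is either a constant or a function symbol applied to arguments of depth ≤ k−1, so N_k = 1 + N_{k-1}^2.
  N_0 = 1
  N_1 = 1 + 1^2 = 2
  N_2 = 1 + 2^2 = 5
  N_3 = 1 + 5^2 = 26
So there are 26 ground terms available for substitution.
There is 1 variable to instantiate (x),  occurring in at least one literal, so different choices give different ground instances.
Number of ground instances = 26.

26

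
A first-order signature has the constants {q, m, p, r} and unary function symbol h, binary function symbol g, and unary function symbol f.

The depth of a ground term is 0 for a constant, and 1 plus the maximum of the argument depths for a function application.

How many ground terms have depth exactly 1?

Write N_k for the number of ground terms of depth ≤ k. A term of depth ≤ k is either a constant or a function symbol applied to arguments of depth ≤ k−1, so N_k = 4 + N_{k-1} + N_{k-1}^2 + N_{k-1}.
N_0 = 4
N_1 = 4 + 4 + 4^2 + 4 = 28
Terms of depth exactly 1: N_1 − N_0 = 28 − 4 = 24.

24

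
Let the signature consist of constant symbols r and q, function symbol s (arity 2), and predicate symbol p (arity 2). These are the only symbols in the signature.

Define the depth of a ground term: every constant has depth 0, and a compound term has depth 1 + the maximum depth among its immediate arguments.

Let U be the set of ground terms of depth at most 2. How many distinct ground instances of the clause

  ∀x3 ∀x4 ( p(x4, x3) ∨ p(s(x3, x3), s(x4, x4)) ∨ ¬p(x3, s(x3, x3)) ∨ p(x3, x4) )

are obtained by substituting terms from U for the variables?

Ground terms of depth ≤ 2:
  If N_k denotes the number of depth-≤k ground terms, the 2 constants give N_0 = 2, and each function symbol of arity r contributes N_{k-1}^r new terms at level k: N_k = 2 + N_{k-1}^2.
  N_0 = 2
  N_1 = 2 + 2^2 = 6
  N_2 = 2 + 6^2 = 38
So there are 38 ground terms available for substitution.
There are 2 variables to instantiate (x3, x4), each occurring in at least one literal, so different choices give different ground instances.
Number of ground instances = 38^2 = 1444.

1444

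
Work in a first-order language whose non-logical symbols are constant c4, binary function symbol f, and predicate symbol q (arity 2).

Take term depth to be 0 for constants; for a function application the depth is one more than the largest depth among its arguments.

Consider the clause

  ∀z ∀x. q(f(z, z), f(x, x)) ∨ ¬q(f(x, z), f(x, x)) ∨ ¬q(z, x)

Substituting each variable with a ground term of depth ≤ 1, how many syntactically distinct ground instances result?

Ground terms of depth ≤ 1:
  Let N_k count ground terms of depth at most k. Each non-constant term of depth ≤ k is some function symbol applied to depth-≤(k−1) arguments, giving N_k = 1 + N_{k-1}^2.
  N_0 = 1
  N_1 = 1 + 1^2 = 2
  Explicitly: c4, f(c4, c4).
So there are 2 ground terms available for substitution.
There are 2 variables to instantiate (z, x), each occurring in at least one literal, so different choices give different ground instances.
Number of ground instances = 2^2 = 4.

4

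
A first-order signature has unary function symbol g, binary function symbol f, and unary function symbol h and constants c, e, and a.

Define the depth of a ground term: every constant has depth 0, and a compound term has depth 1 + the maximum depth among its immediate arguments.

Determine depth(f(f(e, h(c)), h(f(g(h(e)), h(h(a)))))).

depth(h(c)) = 1 + depth(c) = 1 + 0 = 1
depth(f(e, h(c))) = 1 + max(0, 1) = 2
depth(h(e)) = 1 + depth(e) = 1 + 0 = 1
depth(g(h(e))) = 1 + depth(h(e)) = 1 + 1 = 2
depth(h(a)) = 1 + depth(a) = 1 + 0 = 1
depth(h(h(a))) = 1 + depth(h(a)) = 1 + 1 = 2
depth(f(g(h(e)), h(h(a)))) = 1 + max(2, 2) = 3
depth(h(f(g(h(e)), h(h(a))))) = 1 + depth(f(g(h(e)), h(h(a)))) = 1 + 3 = 4
depth(f(f(e, h(c)), h(f(g(h(e)), h(h(a)))))) = 1 + max(2, 4) = 5

5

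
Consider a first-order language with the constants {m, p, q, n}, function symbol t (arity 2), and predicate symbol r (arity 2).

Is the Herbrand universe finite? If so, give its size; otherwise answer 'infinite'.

infinite

The signature has at least one function symbol (t, arity 2) and at least one constant (m).
Iterating t gives infinitely many distinct ground terms: m, t(m, m), t(t(m, m), t(m, m)), ...
So the Herbrand universe is infinite.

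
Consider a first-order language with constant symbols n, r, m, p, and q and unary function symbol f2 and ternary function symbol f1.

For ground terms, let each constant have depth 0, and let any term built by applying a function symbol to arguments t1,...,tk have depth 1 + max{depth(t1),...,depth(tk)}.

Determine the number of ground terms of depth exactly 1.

Write N_k for the number of ground terms of depth ≤ k. A term of depth ≤ k is either a constant or a function symbol applied to arguments of depth ≤ k−1, so N_k = 5 + N_{k-1} + N_{k-1}^3.
N_0 = 5
N_1 = 5 + 5 + 5^3 = 135
Terms of depth exactly 1: N_1 − N_0 = 135 − 5 = 130.

130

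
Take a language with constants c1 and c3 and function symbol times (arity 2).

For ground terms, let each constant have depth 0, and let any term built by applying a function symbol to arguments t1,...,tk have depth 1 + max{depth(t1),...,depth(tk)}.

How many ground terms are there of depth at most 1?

6

Count level by level. With function symbols times/2, the terms of depth ≤ k are the 2 constants together with each function applied to depth-≤(k−1) tuples, so N_k = 2 + N_{k-1}^2.
N_0 = 2
N_1 = 2 + 2^2 = 6
Explicitly: c1, c3, times(c1, c1), times(c1, c3), times(c3, c1), times(c3, c3).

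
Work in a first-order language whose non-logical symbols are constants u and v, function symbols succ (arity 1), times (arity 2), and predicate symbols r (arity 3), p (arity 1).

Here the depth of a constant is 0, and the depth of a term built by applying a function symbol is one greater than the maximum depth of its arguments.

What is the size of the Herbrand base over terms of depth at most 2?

First count ground terms of depth ≤ 2.
Write N_k for the number of ground terms of depth ≤ k. A term of depth ≤ k is either a constant or a function symbol applied to arguments of depth ≤ k−1, so N_k = 2 + N_{k-1} + N_{k-1}^2.
N_0 = 2
N_1 = 2 + 2 + 2^2 = 8
N_2 = 2 + 8 + 8^2 = 74
So |H| = 74.
For each predicate symbol, the number of ground atoms is |H| raised to its arity; summing:
  r: 74^3 = 405224;  p: 74
Total ground atoms: 405224 + 74 = 405298.

405298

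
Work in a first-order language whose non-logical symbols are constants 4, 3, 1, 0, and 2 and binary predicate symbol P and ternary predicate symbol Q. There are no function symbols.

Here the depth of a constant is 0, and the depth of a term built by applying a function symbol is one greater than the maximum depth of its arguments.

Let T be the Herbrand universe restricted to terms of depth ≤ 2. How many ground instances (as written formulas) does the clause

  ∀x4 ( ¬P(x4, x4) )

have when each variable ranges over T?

5

Ground terms of depth ≤ 2:
  With no function symbols every ground term is a constant, so there are exactly 5 ground terms at every depth bound.
  N_0 = 5
  N_1 = 5
  N_2 = 5
So there are 5 ground terms available for substitution.
There is 1 variable to instantiate (x4),  occurring in at least one literal, so different choices give different ground instances.
Number of ground instances = 5.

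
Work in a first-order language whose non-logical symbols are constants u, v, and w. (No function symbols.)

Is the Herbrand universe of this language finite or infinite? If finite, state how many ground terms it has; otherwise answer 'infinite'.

3

There are no function symbols, so every ground term is one of the 3 constants.
The Herbrand universe is {u, v, w}, which is finite with 3 elements.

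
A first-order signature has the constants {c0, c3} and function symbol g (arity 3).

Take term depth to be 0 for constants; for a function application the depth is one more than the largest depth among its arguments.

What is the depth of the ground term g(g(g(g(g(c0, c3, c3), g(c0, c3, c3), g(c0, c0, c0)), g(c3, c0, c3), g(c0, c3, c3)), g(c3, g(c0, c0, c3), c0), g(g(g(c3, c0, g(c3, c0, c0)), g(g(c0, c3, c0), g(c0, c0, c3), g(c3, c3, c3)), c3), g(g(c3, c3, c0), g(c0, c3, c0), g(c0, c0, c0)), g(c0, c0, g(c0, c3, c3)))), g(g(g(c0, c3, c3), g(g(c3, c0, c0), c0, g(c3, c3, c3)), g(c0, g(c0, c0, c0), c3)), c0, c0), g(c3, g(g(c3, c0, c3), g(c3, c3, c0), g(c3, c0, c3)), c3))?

depth(g(c0, c3, c3)) = 1 + max(0, 0, 0) = 1
depth(g(c0, c0, c0)) = 1 + max(0, 0, 0) = 1
depth(g(g(c0, c3, c3), g(c0, c3, c3), g(c0, c0, c0))) = 1 + max(1, 1, 1) = 2
depth(g(c3, c0, c3)) = 1 + max(0, 0, 0) = 1
depth(g(g(g(c0, c3, c3), g(c0, c3, c3), g(c0, c0, c0)), g(c3, c0, c3), g(c0, c3, c3))) = 1 + max(2, 1, 1) = 3
depth(g(c0, c0, c3)) = 1 + max(0, 0, 0) = 1
depth(g(c3, g(c0, c0, c3), c0)) = 1 + max(0, 1, 0) = 2
depth(g(c3, c0, c0)) = 1 + max(0, 0, 0) = 1
depth(g(c3, c0, g(c3, c0, c0))) = 1 + max(0, 0, 1) = 2
depth(g(c0, c3, c0)) = 1 + max(0, 0, 0) = 1
depth(g(c3, c3, c3)) = 1 + max(0, 0, 0) = 1
depth(g(g(c0, c3, c0), g(c0, c0, c3), g(c3, c3, c3))) = 1 + max(1, 1, 1) = 2
depth(g(g(c3, c0, g(c3, c0, c0)), g(g(c0, c3, c0), g(c0, c0, c3), g(c3, c3, c3)), c3)) = 1 + max(2, 2, 0) = 3
depth(g(c3, c3, c0)) = 1 + max(0, 0, 0) = 1
depth(g(g(c3, c3, c0), g(c0, c3, c0), g(c0, c0, c0))) = 1 + max(1, 1, 1) = 2
depth(g(c0, c0, g(c0, c3, c3))) = 1 + max(0, 0, 1) = 2
depth(g(g(g(c3, c0, g(c3, c0, c0)), g(g(c0, c3, c0), g(c0, c0, c3), g(c3, c3, c3)), c3), g(g(c3, c3, c0), g(c0, c3, c0), g(c0, c0, c0)), g(c0, c0, g(c0, c3, c3)))) = 1 + max(3, 2, 2) = 4
depth(g(g(g(g(c0, c3, c3), g(c0, c3, c3), g(c0, c0, c0)), g(c3, c0, c3), g(c0, c3, c3)), g(c3, g(c0, c0, c3), c0), g(g(g(c3, c0, g(c3, c0, c0)), g(g(c0, c3, c0), g(c0, c0, c3), g(c3, c3, c3)), c3), g(g(c3, c3, c0), g(c0, c3, c0), g(c0, c0, c0)), g(c0, c0, g(c0, c3, c3))))) = 1 + max(3, 2, 4) = 5
depth(g(g(c3, c0, c0), c0, g(c3, c3, c3))) = 1 + max(1, 0, 1) = 2
depth(g(c0, g(c0, c0, c0), c3)) = 1 + max(0, 1, 0) = 2
depth(g(g(c0, c3, c3), g(g(c3, c0, c0), c0, g(c3, c3, c3)), g(c0, g(c0, c0, c0), c3))) = 1 + max(1, 2, 2) = 3
depth(g(g(g(c0, c3, c3), g(g(c3, c0, c0), c0, g(c3, c3, c3)), g(c0, g(c0, c0, c0), c3)), c0, c0)) = 1 + max(3, 0, 0) = 4
depth(g(g(c3, c0, c3), g(c3, c3, c0), g(c3, c0, c3))) = 1 + max(1, 1, 1) = 2
depth(g(c3, g(g(c3, c0, c3), g(c3, c3, c0), g(c3, c0, c3)), c3)) = 1 + max(0, 2, 0) = 3
depth(g(g(g(g(g(c0, c3, c3), g(c0, c3, c3), g(c0, c0, c0)), g(c3, c0, c3), g(c0, c3, c3)), g(c3, g(c0, c0, c3), c0), g(g(g(c3, c0, g(c3, c0, c0)), g(g(c0, c3, c0), g(c0, c0, c3), g(c3, c3, c3)), c3), g(g(c3, c3, c0), g(c0, c3, c0), g(c0, c0, c0)), g(c0, c0, g(c0, c3, c3)))), g(g(g(c0, c3, c3), g(g(c3, c0, c0), c0, g(c3, c3, c3)), g(c0, g(c0, c0, c0), c3)), c0, c0), g(c3, g(g(c3, c0, c3), g(c3, c3, c0), g(c3, c0, c3)), c3))) = 1 + max(5, 4, 3) = 6

6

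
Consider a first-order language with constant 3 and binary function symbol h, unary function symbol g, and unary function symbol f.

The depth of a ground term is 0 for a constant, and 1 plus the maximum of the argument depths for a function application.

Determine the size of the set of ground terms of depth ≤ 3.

676

Count level by level. With function symbols h/2, g/1, f/1, the terms of depth ≤ k are the 1 constant together with each function applied to depth-≤(k−1) tuples, so N_k = 1 + N_{k-1}^2 + N_{k-1} + N_{k-1}.
N_0 = 1
N_1 = 1 + 1^2 + 1 + 1 = 4
N_2 = 1 + 4^2 + 4 + 4 = 25
N_3 = 1 + 25^2 + 25 + 25 = 676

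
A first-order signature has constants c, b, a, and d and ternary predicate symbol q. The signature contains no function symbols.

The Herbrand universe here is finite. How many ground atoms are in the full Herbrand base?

64

With no function symbols, the Herbrand universe is just the 4 constants.
Ground atoms per predicate: q: 4^3 = 64.
Herbrand base size = 64 = 64.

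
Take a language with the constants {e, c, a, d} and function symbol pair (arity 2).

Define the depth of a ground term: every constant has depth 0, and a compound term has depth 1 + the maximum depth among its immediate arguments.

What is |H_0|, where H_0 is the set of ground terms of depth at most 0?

4

Write N_k for the number of ground terms of depth ≤ k. A term of depth ≤ k is either a constant or a function symbol applied to arguments of depth ≤ k−1, so N_k = 4 + N_{k-1}^2.
N_0 = 4
Explicitly: e, c, a, d.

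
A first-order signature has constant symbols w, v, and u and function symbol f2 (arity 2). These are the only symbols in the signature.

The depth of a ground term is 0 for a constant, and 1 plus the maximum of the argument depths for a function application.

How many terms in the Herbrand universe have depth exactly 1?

9

Write N_k for the number of ground terms of depth ≤ k. A term of depth ≤ k is either a constant or a function symbol applied to arguments of depth ≤ k−1, so N_k = 3 + N_{k-1}^2.
N_0 = 3
N_1 = 3 + 3^2 = 12
Terms of depth exactly 1: N_1 − N_0 = 12 − 3 = 9.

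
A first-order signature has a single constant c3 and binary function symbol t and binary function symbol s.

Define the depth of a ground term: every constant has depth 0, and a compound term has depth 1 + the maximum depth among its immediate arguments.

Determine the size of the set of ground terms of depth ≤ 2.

Write N_k for the number of ground terms of depth ≤ k. A term of depth ≤ k is either a constant or a function symbol applied to arguments of depth ≤ k−1, so N_k = 1 + N_{k-1}^2 + N_{k-1}^2.
N_0 = 1
N_1 = 1 + 1^2 + 1^2 = 3
N_2 = 1 + 3^2 + 3^2 = 19

19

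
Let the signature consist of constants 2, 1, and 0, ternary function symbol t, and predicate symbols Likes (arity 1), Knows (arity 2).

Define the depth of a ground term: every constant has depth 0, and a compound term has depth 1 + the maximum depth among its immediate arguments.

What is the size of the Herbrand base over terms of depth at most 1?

First count ground terms of depth ≤ 1.
Write N_k for the number of ground terms of depth ≤ k. A term of depth ≤ k is either a constant or a function symbol applied to arguments of depth ≤ k−1, so N_k = 3 + N_{k-1}^3.
N_0 = 3
N_1 = 3 + 3^3 = 30
So |H| = 30.
A ground atom is a predicate applied to a tuple of terms from H, so the count is the sum over predicates of |H|^arity:
  Likes: 30;  Knows: 30^2 = 900
Total ground atoms: 30 + 900 = 930.

930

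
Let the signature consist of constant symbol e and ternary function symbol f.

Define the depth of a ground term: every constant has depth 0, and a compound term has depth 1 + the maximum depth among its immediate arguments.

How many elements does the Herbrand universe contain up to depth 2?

9

If N_k denotes the number of depth-≤k ground terms, the 1 constant gives N_0 = 1, and each function symbol of arity r contributes N_{k-1}^r new terms at level k: N_k = 1 + N_{k-1}^3.
N_0 = 1
N_1 = 1 + 1^3 = 2
N_2 = 1 + 2^3 = 9
Explicitly: e, f(e, e, e), f(e, e, f(e, e, e)), f(e, f(e, e, e), e), f(e, f(e, e, e), f(e, e, e)), f(f(e, e, e), e, e), f(f(e, e, e), e, f(e, e, e)), f(f(e, e, e), f(e, e, e), e), f(f(e, e, e), f(e, e, e), f(e, e, e)).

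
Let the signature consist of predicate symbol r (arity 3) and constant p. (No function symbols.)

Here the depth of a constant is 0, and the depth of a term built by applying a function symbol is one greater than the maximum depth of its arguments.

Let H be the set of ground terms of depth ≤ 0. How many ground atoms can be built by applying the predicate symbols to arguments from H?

First count ground terms of depth ≤ 0.
With no function symbols every ground term is a constant, so there is exactly 1 ground term at every depth bound.
N_0 = 1
Explicitly: p.
So |H| = 1.
For each predicate symbol, the number of ground atoms is |H| raised to its arity; summing:
  r: 1^3 = 1
Total ground atoms: 1.

1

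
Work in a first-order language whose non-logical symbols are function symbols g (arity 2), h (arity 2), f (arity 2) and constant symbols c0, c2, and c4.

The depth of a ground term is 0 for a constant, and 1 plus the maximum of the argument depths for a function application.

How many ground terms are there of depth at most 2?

Write N_k for the number of ground terms of depth ≤ k. A term of depth ≤ k is either a constant or a function symbol applied to arguments of depth ≤ k−1, so N_k = 3 + N_{k-1}^2 + N_{k-1}^2 + N_{k-1}^2.
N_0 = 3
N_1 = 3 + 3^2 + 3^2 + 3^2 = 30
N_2 = 3 + 30^2 + 30^2 + 30^2 = 2703

2703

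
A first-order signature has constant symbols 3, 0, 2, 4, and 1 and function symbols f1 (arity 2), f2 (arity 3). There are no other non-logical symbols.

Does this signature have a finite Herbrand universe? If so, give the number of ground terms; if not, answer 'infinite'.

infinite

The signature has at least one function symbol (f1, arity 2) and at least one constant (3).
Iterating f1 gives infinitely many distinct ground terms: 3, f1(3, 3), f1(f1(3, 3), f1(3, 3)), ...
So the Herbrand universe is infinite.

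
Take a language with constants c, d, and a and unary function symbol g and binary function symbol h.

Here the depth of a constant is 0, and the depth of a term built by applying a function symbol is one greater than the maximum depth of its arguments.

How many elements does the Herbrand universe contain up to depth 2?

If N_k denotes the number of depth-≤k ground terms, the 3 constants give N_0 = 3, and each function symbol of arity r contributes N_{k-1}^r new terms at level k: N_k = 3 + N_{k-1} + N_{k-1}^2.
N_0 = 3
N_1 = 3 + 3 + 3^2 = 15
N_2 = 3 + 15 + 15^2 = 243

243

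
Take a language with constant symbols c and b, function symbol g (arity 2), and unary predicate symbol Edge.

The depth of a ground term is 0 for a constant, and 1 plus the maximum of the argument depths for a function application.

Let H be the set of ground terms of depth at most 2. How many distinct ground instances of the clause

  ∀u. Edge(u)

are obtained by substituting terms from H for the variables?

38

Ground terms of depth ≤ 2:
  Write N_k for the number of ground terms of depth ≤ k. A term of depth ≤ k is either a constant or a function symbol applied to arguments of depth ≤ k−1, so N_k = 2 + N_{k-1}^2.
  N_0 = 2
  N_1 = 2 + 2^2 = 6
  N_2 = 2 + 6^2 = 38
So there are 38 ground terms available for substitution.
The body mentions the single quantified variable u; since ground terms form a free algebra, no two substitutions collapse to the same formula.
Number of ground instances = 38.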